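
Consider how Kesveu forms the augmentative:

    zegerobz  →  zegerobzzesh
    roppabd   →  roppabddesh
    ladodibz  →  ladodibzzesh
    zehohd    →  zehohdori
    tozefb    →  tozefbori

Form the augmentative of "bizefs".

roppabd and zehohd both end in -d yet inflect differently (roppabddesh, zehohdori), so the final letter is not what conditions the rule; the second-to-last letter is.
"bizefs" has second-to-last letter 'f'. The one such stem in the data (tozefb → tozefbori) adds -ori, so the same rule applies.
So bizefs → bizefsori.

bizefsori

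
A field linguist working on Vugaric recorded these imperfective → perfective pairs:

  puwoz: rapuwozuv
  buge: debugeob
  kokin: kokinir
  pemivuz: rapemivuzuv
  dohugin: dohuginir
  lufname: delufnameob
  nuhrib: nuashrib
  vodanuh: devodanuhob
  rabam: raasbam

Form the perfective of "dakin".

vodanuh and pemivuz both have last vowel 'u' yet inflect differently (devodanuhob, rapemivuzuv), so the last vowel is not what conditions the rule; the final letter is.
"dakin" ends in -n. The stems ending in -n (dohugin → dohuginir, kokin → kokinir) add -ir.
The other patterns: stems ending in -e or -h add de- … -ob around the stem; stems ending in -z add ra- … -uv around the stem; stems ending in -b or -m insert -as- after the first vowel.
So dakin → dakinir.

dakinir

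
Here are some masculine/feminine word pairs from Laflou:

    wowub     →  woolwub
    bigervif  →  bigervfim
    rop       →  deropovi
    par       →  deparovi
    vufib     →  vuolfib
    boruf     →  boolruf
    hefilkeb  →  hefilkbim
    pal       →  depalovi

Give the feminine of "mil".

demilovi

"mil" has 1 vowel. The stems with 1 vowel (pal → depalovi, rop → deropovi, par → deparovi) add de- … -ovi around the stem.
So mil → demilovi.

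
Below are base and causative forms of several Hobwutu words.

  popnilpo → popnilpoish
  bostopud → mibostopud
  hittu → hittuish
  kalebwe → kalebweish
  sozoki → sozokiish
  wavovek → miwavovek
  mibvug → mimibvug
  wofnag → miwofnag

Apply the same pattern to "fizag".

mibvug and hittu both have last vowel 'u' yet inflect differently (mimibvug, hittuish), so the last vowel is not what conditions the rule; whether the stem ends in a vowel or a consonant is.
"fizag" ends in a consonant. The stems ending in a consonant (mibvug → mimibvug, bostopud → mibostopud, wofnag → miwofnag) add the prefix mi-.
The other pattern: stems ending in a vowel add -ish.
So fizag → mifizag.

mifizag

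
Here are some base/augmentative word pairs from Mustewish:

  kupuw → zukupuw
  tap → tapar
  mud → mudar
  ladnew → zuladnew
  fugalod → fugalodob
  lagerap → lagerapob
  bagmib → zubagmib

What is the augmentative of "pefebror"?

pefebrorob

"pefebror" has 3 vowels. The stems with 3 vowels (fugalod → fugalodob, lagerap → lagerapob) add -ob.
The other patterns: stems with 1 vowel add -ar; stems with 2 vowels add the prefix zu-.
So pefebror → pefebrorob.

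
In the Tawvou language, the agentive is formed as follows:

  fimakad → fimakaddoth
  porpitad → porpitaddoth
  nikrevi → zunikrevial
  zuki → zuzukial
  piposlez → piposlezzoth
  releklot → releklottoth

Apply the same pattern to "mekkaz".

mekkazzoth

piposlez and nikrevi both have 3 vowels yet inflect differently (piposlezzoth, zunikrevial), so the number of vowels is not what conditions the rule; whether the stem ends in a vowel or a consonant is.
"mekkaz" ends in a consonant. The stems ending in a consonant (piposlez → piposlezzoth, releklot → releklottoth, porpitad → porpitaddoth) double the final consonant and add -oth.
So mekkaz → mekkazzoth.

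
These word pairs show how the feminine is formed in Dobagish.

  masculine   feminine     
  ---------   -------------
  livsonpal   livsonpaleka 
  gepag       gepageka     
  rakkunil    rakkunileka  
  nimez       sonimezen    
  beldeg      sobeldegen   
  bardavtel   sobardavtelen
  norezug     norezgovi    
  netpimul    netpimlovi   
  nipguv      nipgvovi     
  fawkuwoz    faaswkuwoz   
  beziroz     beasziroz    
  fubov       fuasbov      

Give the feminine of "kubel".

sokubelen

gepag and beldeg both end in -g yet inflect differently (gepageka, sobeldegen), so the final letter is not what conditions the rule; the last vowel is.
"kubel" has last vowel 'e'. The stems whose last vowel is 'e' (nimez → sonimezen, beldeg → sobeldegen, bardavtel → sobardavtelen) add so- … -en around the stem.
The other patterns: stems whose last vowel is 'a' or 'i' add -eka; stems whose last vowel is 'u' delete the last vowel and add -ovi; stems whose last vowel is 'o' insert -as- after the first vowel.
So kubel → sokubelen.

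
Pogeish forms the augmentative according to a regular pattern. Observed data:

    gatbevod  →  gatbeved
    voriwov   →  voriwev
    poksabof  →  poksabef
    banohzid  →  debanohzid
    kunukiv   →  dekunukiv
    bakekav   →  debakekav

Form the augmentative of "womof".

gatbevod and banohzid both end in -d yet inflect differently (gatbeved, debanohzid), so the final letter is not what conditions the rule; the last vowel is.
"womof" has last vowel 'o'. The stems whose last vowel is 'o' (gatbevod → gatbeved, voriwov → voriwev, poksabof → poksabef) change the last vowel to 'e'.
The other pattern: stems whose last vowel is 'a' or 'i' add the prefix de-.
So womof → womef.

womef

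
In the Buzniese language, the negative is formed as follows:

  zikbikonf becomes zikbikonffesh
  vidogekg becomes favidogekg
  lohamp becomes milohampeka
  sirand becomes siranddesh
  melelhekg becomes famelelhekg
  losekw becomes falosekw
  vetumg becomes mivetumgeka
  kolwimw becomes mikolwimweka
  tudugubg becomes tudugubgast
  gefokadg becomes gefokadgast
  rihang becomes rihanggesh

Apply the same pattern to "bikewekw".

fabikewekw

"bikewekw" has second-to-last letter 'k'. The stems whose second-to-last letter is 'k' (vidogekg → favidogekg, losekw → falosekw, melelhekg → famelelhekg) add the prefix fa-.
The other patterns: stems whose second-to-last letter is 'm' add mi- … -eka around the stem; stems whose second-to-last letter is 'n' double the final consonant and add -esh; stems whose second-to-last letter is 'b' or 'd' add -ast.
So bikewekw → fabikewekw.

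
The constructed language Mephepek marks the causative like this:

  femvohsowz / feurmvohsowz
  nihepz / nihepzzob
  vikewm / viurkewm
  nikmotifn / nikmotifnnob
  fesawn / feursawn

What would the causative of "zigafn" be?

zigafnnob

femvohsowz and nihepz both end in -z yet inflect differently (feurmvohsowz, nihepzzob), so the final letter is not what conditions the rule; the second-to-last letter is.
"zigafn" has second-to-last letter 'f'. The one such stem in the data (nikmotifn → nikmotifnnob) doubles the final consonant and adds -ob (as does nihepz), so the same rule applies.
So zigafn → zigafnnob.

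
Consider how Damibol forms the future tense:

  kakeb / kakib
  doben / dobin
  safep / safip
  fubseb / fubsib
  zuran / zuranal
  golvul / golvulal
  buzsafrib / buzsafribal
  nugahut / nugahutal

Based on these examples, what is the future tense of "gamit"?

doben and zuran both end in -n yet inflect differently (dobin, zuranal), so the final letter is not what conditions the rule; the last vowel is.
"gamit" has last vowel 'i'. The one such stem in the data (buzsafrib → buzsafribal) adds -al, so the same rule applies.
So gamit → gamital.

gamital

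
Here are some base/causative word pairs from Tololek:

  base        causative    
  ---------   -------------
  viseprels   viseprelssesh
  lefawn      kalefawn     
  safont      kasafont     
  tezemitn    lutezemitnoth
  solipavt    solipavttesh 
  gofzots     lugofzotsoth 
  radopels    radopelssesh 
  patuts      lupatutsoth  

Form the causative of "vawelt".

vawelttesh

lefawn and tezemitn both end in -n yet inflect differently (kalefawn, lutezemitnoth), so the final letter is not what conditions the rule; the second-to-last letter is.
"vawelt" has second-to-last letter 'l'. The stems whose second-to-last letter is 'l' (radopels → radopelssesh, viseprels → viseprelssesh) double the final consonant and add -esh.
The other patterns: stems whose second-to-last letter is 'n' or 'w' add the prefix ka-; stems whose second-to-last letter is 't' add lu- … -oth around the stem.
So vawelt → vawelttesh.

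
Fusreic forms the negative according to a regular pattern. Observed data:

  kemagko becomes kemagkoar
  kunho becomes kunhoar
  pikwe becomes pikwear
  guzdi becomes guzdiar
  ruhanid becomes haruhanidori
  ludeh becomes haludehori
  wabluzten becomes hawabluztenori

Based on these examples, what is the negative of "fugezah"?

"fugezah" ends in a consonant. The stems ending in a consonant (ruhanid → haruhanidori, ludeh → haludehori, wabluzten → hawabluztenori) add ha- … -ori around the stem.
The other pattern: stems ending in a vowel add -ar.
So fugezah → hafugezahori.

hafugezahori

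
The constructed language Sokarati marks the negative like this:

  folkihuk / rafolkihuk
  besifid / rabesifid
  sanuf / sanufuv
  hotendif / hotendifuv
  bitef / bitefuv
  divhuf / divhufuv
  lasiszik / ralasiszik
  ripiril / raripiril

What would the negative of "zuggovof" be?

zuggovofuv

sanuf and folkihuk both have last vowel 'u' yet inflect differently (sanufuv, rafolkihuk), so the last vowel is not what conditions the rule; the final letter is.
"zuggovof" ends in -f. The stems ending in -f (bitef → bitefuv, sanuf → sanufuv, divhuf → divhufuv) add -uv.
The other pattern: stems ending in -d, -k or -l add the prefix ra-.
So zuggovof → zuggovofuv.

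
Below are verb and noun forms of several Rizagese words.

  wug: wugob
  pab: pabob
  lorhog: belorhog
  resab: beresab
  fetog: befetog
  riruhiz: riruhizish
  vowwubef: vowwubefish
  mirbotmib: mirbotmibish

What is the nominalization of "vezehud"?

"vezehud" has 3 vowels. The stems with 3 vowels (riruhiz → riruhizish, vowwubef → vowwubefish, mirbotmib → mirbotmibish) add -ish.
So vezehud → vezehudish.

vezehudish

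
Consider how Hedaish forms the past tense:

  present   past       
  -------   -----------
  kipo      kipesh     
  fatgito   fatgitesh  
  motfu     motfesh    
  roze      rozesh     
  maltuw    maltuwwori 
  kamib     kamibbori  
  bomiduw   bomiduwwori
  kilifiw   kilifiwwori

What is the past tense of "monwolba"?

motfu and maltuw both have last vowel 'u' yet inflect differently (motfesh, maltuwwori), so the last vowel is not what conditions the rule; whether the stem ends in a vowel or a consonant is.
"monwolba" ends in a vowel. The stems ending in a vowel (kipo → kipesh, fatgito → fatgitesh, motfu → motfesh) drop the final letter and add -esh.
The other pattern: stems ending in a consonant double the final consonant and add -ori.
So monwolba → monwolbesh.

monwolbesh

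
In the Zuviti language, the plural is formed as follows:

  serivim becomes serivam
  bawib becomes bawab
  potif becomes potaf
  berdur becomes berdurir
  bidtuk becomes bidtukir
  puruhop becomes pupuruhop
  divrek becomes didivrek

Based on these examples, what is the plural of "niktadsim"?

niktadsam

"niktadsim" has last vowel 'i'. The stems whose last vowel is 'i' (serivim → serivam, bawib → bawab, potif → potaf) change the last vowel to 'a'.
The other patterns: stems whose last vowel is 'u' add -ir; stems whose last vowel is 'e' or 'o' repeat the first consonant+vowel as a prefix.
So niktadsim → niktadsam.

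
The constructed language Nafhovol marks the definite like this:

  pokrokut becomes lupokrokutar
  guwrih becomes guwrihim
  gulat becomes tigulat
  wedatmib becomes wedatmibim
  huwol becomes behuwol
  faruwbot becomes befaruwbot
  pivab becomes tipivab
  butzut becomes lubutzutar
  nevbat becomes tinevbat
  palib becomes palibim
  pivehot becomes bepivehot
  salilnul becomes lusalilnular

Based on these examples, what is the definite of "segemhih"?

"segemhih" has last vowel 'i'. The stems whose last vowel is 'i' (guwrih → guwrihim, palib → palibim, wedatmib → wedatmibim) add -im.
The other patterns: stems whose last vowel is 'u' add lu- … -ar around the stem; stems whose last vowel is 'a' add the prefix ti-; stems whose last vowel is 'o' add the prefix be-.
So segemhih → segemhihim.

segemhihim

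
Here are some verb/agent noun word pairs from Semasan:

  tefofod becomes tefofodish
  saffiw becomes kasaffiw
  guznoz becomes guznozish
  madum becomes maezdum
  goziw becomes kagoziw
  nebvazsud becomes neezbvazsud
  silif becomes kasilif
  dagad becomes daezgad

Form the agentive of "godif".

tefofod and dagad both end in -d yet inflect differently (tefofodish, daezgad), so the final letter is not what conditions the rule; the last vowel is.
"godif" has last vowel 'i'. The stems whose last vowel is 'i' (silif → kasilif, saffiw → kasaffiw, goziw → kagoziw) add the prefix ka-.
The other patterns: stems whose last vowel is 'o' add -ish; stems whose last vowel is 'a' or 'u' insert -ez- after the first vowel.
So godif → kagodif.

kagodif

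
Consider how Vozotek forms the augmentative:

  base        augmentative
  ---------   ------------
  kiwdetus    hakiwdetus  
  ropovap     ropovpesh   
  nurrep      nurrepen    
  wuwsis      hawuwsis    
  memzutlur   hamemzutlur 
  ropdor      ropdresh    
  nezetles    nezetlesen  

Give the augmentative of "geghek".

gegheken

"geghek" has last vowel 'e'. The stems whose last vowel is 'e' (nurrep → nurrepen, nezetles → nezetlesen) add -en.
So geghek → gegheken.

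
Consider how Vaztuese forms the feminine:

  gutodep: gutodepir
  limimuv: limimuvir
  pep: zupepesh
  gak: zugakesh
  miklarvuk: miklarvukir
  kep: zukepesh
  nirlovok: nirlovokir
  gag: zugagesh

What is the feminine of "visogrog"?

gutodep and pep both end in -p yet inflect differently (gutodepir, zupepesh), so the final letter is not what conditions the rule; the number of vowels is.
"visogrog" has 3 vowels. The stems with 3 vowels (limimuv → limimuvir, miklarvuk → miklarvukir, gutodep → gutodepir) add -ir.
So visogrog → visogrogir.

visogrogir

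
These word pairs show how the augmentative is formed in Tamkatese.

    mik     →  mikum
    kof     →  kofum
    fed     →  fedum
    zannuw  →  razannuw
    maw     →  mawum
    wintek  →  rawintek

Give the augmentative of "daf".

maw and zannuw both end in -w yet inflect differently (mawum, razannuw), so the final letter is not what conditions the rule; the number of vowels is.
"daf" has 1 vowel. The stems with 1 vowel (mik → mikum, fed → fedum, maw → mawum) add -um.
So daf → dafum.

dafum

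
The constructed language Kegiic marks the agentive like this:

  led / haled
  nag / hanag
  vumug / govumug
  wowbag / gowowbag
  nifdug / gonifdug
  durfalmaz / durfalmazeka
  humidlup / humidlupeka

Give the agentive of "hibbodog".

nag and vumug both end in -g yet inflect differently (hanag, govumug), so the final letter is not what conditions the rule; the number of vowels is.
"hibbodog" has 3 vowels. The stems with 3 vowels (durfalmaz → durfalmazeka, humidlup → humidlupeka) add -eka.
The other patterns: stems with 1 vowel add the prefix ha-; stems with 2 vowels add the prefix go-.
So hibbodog → hibbodogeka.

hibbodogeka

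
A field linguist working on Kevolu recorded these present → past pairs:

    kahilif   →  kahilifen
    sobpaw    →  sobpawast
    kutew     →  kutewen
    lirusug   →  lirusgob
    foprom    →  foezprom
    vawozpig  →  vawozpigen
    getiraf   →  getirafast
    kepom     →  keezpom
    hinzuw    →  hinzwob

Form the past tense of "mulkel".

"mulkel" has last vowel 'e'. The one such stem in the data (kutew → kutewen) adds -en, so the same rule applies.
The other patterns: stems whose last vowel is 'a' add -ast; stems whose last vowel is 'u' delete the last vowel and add -ob; stems whose last vowel is 'o' insert -ez- after the first vowel.
So mulkel → mulkelen.

mulkelen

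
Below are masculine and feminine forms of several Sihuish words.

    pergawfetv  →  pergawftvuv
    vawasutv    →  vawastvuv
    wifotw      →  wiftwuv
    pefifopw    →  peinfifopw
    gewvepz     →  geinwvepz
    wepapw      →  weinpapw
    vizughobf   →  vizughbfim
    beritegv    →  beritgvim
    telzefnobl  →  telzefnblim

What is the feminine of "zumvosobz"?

wifotw and pefifopw both end in -w yet inflect differently (wiftwuv, peinfifopw), so the final letter is not what conditions the rule; the second-to-last letter is.
"zumvosobz" has second-to-last letter 'b'. The stems whose second-to-last letter is 'b' (vizughobf → vizughbfim, telzefnobl → telzefnblim) delete the last vowel and add -im.
The other patterns: stems whose second-to-last letter is 't' delete the last vowel and add -uv; stems whose second-to-last letter is 'p' insert -in- after the first vowel.
So zumvosobz → zumvosbzim.

zumvosbzim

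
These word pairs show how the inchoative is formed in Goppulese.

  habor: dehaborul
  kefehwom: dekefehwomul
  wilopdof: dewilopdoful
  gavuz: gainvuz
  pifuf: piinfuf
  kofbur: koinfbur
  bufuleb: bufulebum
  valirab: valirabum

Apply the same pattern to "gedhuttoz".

wilopdof and pifuf both end in -f yet inflect differently (dewilopdoful, piinfuf), so the final letter is not what conditions the rule; the last vowel is.
"gedhuttoz" has last vowel 'o'. The stems whose last vowel is 'o' (habor → dehaborul, kefehwom → dekefehwomul, wilopdof → dewilopdoful) add de- … -ul around the stem.
The other patterns: stems whose last vowel is 'u' insert -in- after the first vowel; stems whose last vowel is 'a' or 'e' add -um.
So gedhuttoz → degedhuttozul.

degedhuttozul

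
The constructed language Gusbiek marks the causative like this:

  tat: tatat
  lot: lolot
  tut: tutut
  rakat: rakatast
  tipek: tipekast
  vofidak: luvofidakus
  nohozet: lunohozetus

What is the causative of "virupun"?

tat and rakat both end in -t yet inflect differently (tatat, rakatast), so the final letter is not what conditions the rule; the number of vowels is.
"virupun" has 3 vowels. The stems with 3 vowels (vofidak → luvofidakus, nohozet → lunohozetus) add lu- … -us around the stem.
The other patterns: stems with 1 vowel repeat the first consonant+vowel as a prefix; stems with 2 vowels add -ast.
So virupun → luvirupunus.

luvirupunus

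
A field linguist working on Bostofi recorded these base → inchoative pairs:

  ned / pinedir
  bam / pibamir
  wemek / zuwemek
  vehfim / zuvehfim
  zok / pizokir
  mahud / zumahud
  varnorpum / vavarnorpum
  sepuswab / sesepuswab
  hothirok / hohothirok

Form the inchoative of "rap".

bam and vehfim both end in -m yet inflect differently (pibamir, zuvehfim), so the final letter is not what conditions the rule; the number of vowels is.
"rap" has 1 vowel. The stems with 1 vowel (bam → pibamir, zok → pizokir, ned → pinedir) add pi- … -ir around the stem.
So rap → pirapir.

pirapir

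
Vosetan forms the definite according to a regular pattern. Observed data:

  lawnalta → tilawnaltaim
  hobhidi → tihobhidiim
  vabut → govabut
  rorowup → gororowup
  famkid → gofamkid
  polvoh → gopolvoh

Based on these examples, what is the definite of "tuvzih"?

hobhidi and famkid both have last vowel 'i' yet inflect differently (tihobhidiim, gofamkid), so the last vowel is not what conditions the rule; whether the stem ends in a vowel or a consonant is.
"tuvzih" ends in a consonant. The stems ending in a consonant (vabut → govabut, rorowup → gororowup, famkid → gofamkid) add the prefix go-.
The other pattern: stems ending in a vowel add ti- … -im around the stem.
So tuvzih → gotuvzih.

gotuvzih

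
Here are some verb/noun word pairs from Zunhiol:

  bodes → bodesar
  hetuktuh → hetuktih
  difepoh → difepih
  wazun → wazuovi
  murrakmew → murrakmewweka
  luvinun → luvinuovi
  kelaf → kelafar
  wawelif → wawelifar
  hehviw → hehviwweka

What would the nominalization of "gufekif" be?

gufekifar

hetuktuh and luvinun both have last vowel 'u' yet inflect differently (hetuktih, luvinuovi), so the last vowel is not what conditions the rule; the final letter is.
"gufekif" ends in -f. The stems ending in -f (wawelif → wawelifar, kelaf → kelafar) add -ar.
So gufekif → gufekifar.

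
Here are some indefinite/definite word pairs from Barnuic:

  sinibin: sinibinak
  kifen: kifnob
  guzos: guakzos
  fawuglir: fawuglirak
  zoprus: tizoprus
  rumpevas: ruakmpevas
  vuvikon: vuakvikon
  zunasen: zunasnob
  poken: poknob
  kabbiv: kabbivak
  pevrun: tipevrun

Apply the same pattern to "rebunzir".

rebunzirak

poken and vuvikon both end in -n yet inflect differently (poknob, vuakvikon), so the final letter is not what conditions the rule; the last vowel is.
"rebunzir" has last vowel 'i'. The stems whose last vowel is 'i' (fawuglir → fawuglirak, kabbiv → kabbivak, sinibin → sinibinak) add -ak.
So rebunzir → rebunzirak.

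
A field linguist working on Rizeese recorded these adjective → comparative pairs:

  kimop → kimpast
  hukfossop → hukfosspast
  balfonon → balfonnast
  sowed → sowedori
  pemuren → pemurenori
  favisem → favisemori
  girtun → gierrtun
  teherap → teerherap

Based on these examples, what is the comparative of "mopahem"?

mopahemori

balfonon and pemuren both end in -n yet inflect differently (balfonnast, pemurenori), so the final letter is not what conditions the rule; the last vowel is.
"mopahem" has last vowel 'e'. The stems whose last vowel is 'e' (sowed → sowedori, pemuren → pemurenori, favisem → favisemori) add -ori.
So mopahem → mopahemori.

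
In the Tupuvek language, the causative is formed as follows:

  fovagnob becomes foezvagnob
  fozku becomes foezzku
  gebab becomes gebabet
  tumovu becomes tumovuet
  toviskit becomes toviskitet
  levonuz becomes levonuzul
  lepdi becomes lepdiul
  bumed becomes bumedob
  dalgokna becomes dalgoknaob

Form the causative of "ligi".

"ligi" begins with l-. The stems beginning with l- (levonuz → levonuzul, lepdi → lepdiul) add -ul.
The other patterns: stems beginning with f- insert -ez- after the first vowel; stems beginning with g- or t- add -et; stems beginning with b- or d- add -ob.
So ligi → ligiul.

ligiul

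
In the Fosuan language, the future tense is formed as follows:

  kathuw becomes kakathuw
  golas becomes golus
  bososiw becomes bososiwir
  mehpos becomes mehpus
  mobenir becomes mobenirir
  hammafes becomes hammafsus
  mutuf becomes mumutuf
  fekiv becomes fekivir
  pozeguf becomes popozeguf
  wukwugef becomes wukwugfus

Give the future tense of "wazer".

wazrus

kathuw and bososiw both end in -w yet inflect differently (kakathuw, bososiwir), so the final letter is not what conditions the rule; the last vowel is.
"wazer" has last vowel 'e'. The stems whose last vowel is 'e' (wukwugef → wukwugfus, hammafes → hammafsus) delete the last vowel and add -us.
So wazer → wazrus.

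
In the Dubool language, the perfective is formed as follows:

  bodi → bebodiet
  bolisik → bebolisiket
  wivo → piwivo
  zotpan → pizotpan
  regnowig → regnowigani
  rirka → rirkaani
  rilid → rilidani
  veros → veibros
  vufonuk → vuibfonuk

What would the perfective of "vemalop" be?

veibmalop

bolisik and vufonuk both end in -k yet inflect differently (bebolisiket, vuibfonuk), so the final letter is not what conditions the rule; the first letter is.
"vemalop" begins with v-. The stems beginning with v- (veros → veibros, vufonuk → vuibfonuk) insert -ib- after the first vowel.
So vemalop → veibmalop.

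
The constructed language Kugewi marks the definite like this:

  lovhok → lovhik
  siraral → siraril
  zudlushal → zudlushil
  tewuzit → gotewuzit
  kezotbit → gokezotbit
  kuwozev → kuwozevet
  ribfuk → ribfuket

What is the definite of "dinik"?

godinik

lovhok and ribfuk both end in -k yet inflect differently (lovhik, ribfuket), so the final letter is not what conditions the rule; the last vowel is.
"dinik" has last vowel 'i'. The stems whose last vowel is 'i' (tewuzit → gotewuzit, kezotbit → gokezotbit) add the prefix go-.
The other patterns: stems whose last vowel is 'a' or 'o' change the last vowel to 'i'; stems whose last vowel is 'e' or 'u' add -et.
So dinik → godinik.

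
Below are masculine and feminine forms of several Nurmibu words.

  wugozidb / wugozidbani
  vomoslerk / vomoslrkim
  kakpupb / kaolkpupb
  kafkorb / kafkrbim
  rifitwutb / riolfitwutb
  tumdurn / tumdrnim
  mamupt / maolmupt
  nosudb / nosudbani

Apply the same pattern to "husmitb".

kakpupb and kafkorb both end in -b yet inflect differently (kaolkpupb, kafkrbim), so the final letter is not what conditions the rule; the second-to-last letter is.
"husmitb" has second-to-last letter 't'. The one such stem in the data (rifitwutb → riolfitwutb) inserts -ol- after the first vowel (as do kakpupb, mamupt), so the same rule applies.
The other patterns: stems whose second-to-last letter is 'r' delete the last vowel and add -im; stems whose second-to-last letter is 'd' add -ani.
So husmitb → huolsmitb.

huolsmitb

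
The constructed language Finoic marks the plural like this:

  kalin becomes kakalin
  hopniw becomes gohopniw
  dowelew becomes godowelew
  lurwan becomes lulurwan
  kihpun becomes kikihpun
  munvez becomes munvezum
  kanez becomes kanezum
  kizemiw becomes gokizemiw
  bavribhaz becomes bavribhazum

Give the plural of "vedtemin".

vevedtemin

"vedtemin" ends in -n. The stems ending in -n (kalin → kakalin, kihpun → kikihpun, lurwan → lulurwan) repeat the first consonant+vowel as a prefix.
The other patterns: stems ending in -z add -um; stems ending in -w add the prefix go-.
So vedtemin → vevedtemin.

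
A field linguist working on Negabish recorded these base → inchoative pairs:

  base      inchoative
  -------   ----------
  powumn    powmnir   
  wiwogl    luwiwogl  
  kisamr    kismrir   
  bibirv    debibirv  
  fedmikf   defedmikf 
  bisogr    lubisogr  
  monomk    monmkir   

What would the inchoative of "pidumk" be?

pidmkir

bisogr and kisamr both end in -r yet inflect differently (lubisogr, kismrir), so the final letter is not what conditions the rule; the second-to-last letter is.
"pidumk" has second-to-last letter 'm'. The stems whose second-to-last letter is 'm' (kisamr → kismrir, monomk → monmkir, powumn → powmnir) delete the last vowel and add -ir.
The other patterns: stems whose second-to-last letter is 'g' add the prefix lu-; stems whose second-to-last letter is 'k' or 'r' add the prefix de-.
So pidumk → pidmkir.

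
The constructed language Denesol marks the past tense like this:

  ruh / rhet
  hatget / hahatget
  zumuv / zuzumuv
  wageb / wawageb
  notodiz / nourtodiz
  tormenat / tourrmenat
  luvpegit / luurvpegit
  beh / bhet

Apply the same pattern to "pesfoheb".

hatget and luvpegit both end in -t yet inflect differently (hahatget, luurvpegit), so the final letter is not what conditions the rule; the number of vowels is.
"pesfoheb" has 3 vowels. The stems with 3 vowels (luvpegit → luurvpegit, notodiz → nourtodiz, tormenat → tourrmenat) insert -ur- after the first vowel.
So pesfoheb → peursfoheb.

peursfoheb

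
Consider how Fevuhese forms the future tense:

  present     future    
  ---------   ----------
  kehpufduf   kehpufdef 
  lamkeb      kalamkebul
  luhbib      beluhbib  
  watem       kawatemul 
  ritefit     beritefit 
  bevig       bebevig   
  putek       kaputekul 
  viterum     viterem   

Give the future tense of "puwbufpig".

bepuwbufpig

lamkeb and luhbib both end in -b yet inflect differently (kalamkebul, beluhbib), so the final letter is not what conditions the rule; the last vowel is.
"puwbufpig" has last vowel 'i'. The stems whose last vowel is 'i' (bevig → bebevig, luhbib → beluhbib, ritefit → beritefit) add the prefix be-.
So puwbufpig → bepuwbufpig.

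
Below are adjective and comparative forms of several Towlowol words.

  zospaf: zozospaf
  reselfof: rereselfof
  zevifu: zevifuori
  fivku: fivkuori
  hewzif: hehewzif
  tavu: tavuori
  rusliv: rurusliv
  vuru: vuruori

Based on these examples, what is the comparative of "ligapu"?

ligapuori

zevifu and zospaf both begin with z- yet inflect differently (zevifuori, zozospaf), so the first letter is not what conditions the rule; the final letter is.
"ligapu" ends in -u. The stems ending in -u (zevifu → zevifuori, vuru → vuruori, fivku → fivkuori) add -ori.
The other pattern: stems ending in -f or -v repeat the first consonant+vowel as a prefix.
So ligapu → ligapuori.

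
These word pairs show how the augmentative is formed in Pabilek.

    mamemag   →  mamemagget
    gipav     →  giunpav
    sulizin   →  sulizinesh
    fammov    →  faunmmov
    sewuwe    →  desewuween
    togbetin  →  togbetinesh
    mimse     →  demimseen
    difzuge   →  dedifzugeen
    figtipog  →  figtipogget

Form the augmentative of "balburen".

balburenesh

"balburen" ends in -n. The stems ending in -n (sulizin → sulizinesh, togbetin → togbetinesh) add -esh.
So balburen → balburenesh.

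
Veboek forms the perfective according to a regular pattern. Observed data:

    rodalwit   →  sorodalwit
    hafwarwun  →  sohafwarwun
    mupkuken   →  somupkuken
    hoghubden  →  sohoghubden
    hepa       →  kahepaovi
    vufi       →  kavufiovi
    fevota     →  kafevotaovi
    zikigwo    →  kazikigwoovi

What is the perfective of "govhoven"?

"govhoven" ends in a consonant. The stems ending in a consonant (rodalwit → sorodalwit, hafwarwun → sohafwarwun, mupkuken → somupkuken) add the prefix so-.
So govhoven → sogovhoven.

sogovhoven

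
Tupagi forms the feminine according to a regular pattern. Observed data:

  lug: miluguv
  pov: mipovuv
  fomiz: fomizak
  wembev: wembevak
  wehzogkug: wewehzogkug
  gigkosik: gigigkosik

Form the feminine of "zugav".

pov and wembev both end in -v yet inflect differently (mipovuv, wembevak), so the final letter is not what conditions the rule; the number of vowels is.
"zugav" has 2 vowels. The stems with 2 vowels (fomiz → fomizak, wembev → wembevak) add -ak.
So zugav → zugavak.

zugavak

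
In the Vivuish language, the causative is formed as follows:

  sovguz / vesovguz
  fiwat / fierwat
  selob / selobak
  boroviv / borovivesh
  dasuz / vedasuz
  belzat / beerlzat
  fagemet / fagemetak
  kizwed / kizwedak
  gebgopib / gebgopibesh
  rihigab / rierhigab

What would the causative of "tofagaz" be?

toerfagaz

"tofagaz" has last vowel 'a'. The stems whose last vowel is 'a' (fiwat → fierwat, rihigab → rierhigab, belzat → beerlzat) insert -er- after the first vowel.
The other patterns: stems whose last vowel is 'e' or 'o' add -ak; stems whose last vowel is 'i' add -esh; stems whose last vowel is 'u' add the prefix ve-.
So tofagaz → toerfagaz.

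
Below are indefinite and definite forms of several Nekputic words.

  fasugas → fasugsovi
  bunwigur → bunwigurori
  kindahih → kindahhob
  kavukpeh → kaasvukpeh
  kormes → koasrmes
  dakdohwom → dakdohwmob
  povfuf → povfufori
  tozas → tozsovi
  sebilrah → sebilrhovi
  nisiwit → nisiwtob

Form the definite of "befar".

befrovi

kormes and tozas both end in -s yet inflect differently (koasrmes, tozsovi), so the final letter is not what conditions the rule; the last vowel is.
"befar" has last vowel 'a'. The stems whose last vowel is 'a' (tozas → tozsovi, sebilrah → sebilrhovi, fasugas → fasugsovi) delete the last vowel and add -ovi.
The other patterns: stems whose last vowel is 'e' insert -as- after the first vowel; stems whose last vowel is 'u' add -ori; stems whose last vowel is 'i' or 'o' delete the last vowel and add -ob.
So befar → befrovi.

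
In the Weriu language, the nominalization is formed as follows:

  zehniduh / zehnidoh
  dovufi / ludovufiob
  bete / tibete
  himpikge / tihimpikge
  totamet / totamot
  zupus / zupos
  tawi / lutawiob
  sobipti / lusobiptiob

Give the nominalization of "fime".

tifime

"fime" ends in -e. The stems ending in -e (himpikge → tihimpikge, bete → tibete) add the prefix ti-.
The other patterns: stems ending in -i add lu- … -ob around the stem; stems ending in -h, -s or -t change the last vowel to 'o'.
So fime → tifime.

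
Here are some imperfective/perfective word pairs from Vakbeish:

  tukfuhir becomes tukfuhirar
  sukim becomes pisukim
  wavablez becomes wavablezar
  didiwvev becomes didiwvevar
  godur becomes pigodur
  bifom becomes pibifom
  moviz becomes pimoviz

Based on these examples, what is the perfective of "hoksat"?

"hoksat" has 2 vowels. The stems with 2 vowels (moviz → pimoviz, sukim → pisukim, godur → pigodur) add the prefix pi-.
So hoksat → pihoksat.

pihoksat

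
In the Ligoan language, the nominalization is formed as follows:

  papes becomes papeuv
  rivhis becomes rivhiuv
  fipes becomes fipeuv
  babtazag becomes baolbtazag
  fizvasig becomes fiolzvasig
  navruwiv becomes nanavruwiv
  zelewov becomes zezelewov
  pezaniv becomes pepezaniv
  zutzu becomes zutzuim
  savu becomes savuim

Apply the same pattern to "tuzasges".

tuzasgeuv

rivhis and fizvasig both have last vowel 'i' yet inflect differently (rivhiuv, fiolzvasig), so the last vowel is not what conditions the rule; the final letter is.
"tuzasges" ends in -s. The stems ending in -s (papes → papeuv, rivhis → rivhiuv, fipes → fipeuv) drop the final letter and add -uv.
The other patterns: stems ending in -g insert -ol- after the first vowel; stems ending in -v repeat the first consonant+vowel as a prefix; stems ending in -u add -im.
So tuzasges → tuzasgeuv.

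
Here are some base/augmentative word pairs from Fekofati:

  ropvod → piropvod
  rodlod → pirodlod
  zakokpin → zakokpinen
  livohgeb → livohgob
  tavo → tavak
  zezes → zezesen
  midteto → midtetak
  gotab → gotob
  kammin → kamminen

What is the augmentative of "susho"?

sushak

rodlod and midteto both have last vowel 'o' yet inflect differently (pirodlod, midtetak), so the last vowel is not what conditions the rule; the final letter is.
"susho" ends in -o. The stems ending in -o (midteto → midtetak, tavo → tavak) drop the final letter and add -ak.
The other patterns: stems ending in -b change the last vowel to 'o'; stems ending in -d add the prefix pi-; stems ending in -n or -s add -en.
So susho → sushak.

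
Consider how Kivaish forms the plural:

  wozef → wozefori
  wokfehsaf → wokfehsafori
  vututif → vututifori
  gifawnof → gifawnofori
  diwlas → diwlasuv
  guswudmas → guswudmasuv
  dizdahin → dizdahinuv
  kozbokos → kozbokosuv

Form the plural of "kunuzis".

kunuzisuv

wokfehsaf and diwlas both have last vowel 'a' yet inflect differently (wokfehsafori, diwlasuv), so the last vowel is not what conditions the rule; the final letter is.
"kunuzis" ends in -s. The stems ending in -s (diwlas → diwlasuv, guswudmas → guswudmasuv, kozbokos → kozbokosuv) add -uv.
So kunuzis → kunuzisuv.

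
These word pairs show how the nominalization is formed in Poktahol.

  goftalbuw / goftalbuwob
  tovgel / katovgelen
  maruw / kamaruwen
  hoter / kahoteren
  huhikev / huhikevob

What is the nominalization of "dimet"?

"dimet" has 2 vowels. The stems with 2 vowels (tovgel → katovgelen, hoter → kahoteren, maruw → kamaruwen) add ka- … -en around the stem.
The other pattern: stems with 3 vowels add -ob.
So dimet → kadimeten.

kadimeten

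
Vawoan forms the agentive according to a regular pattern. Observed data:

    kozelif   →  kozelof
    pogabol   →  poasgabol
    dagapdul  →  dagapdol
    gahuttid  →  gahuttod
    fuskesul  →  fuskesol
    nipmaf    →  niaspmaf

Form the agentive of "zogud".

zogod

nipmaf and kozelif both end in -f yet inflect differently (niaspmaf, kozelof), so the final letter is not what conditions the rule; the last vowel is.
"zogud" has last vowel 'u'. The stems whose last vowel is 'u' (fuskesul → fuskesol, dagapdul → dagapdol) change the last vowel to 'o'.
The other pattern: stems whose last vowel is 'a' or 'o' insert -as- after the first vowel.
So zogud → zogod.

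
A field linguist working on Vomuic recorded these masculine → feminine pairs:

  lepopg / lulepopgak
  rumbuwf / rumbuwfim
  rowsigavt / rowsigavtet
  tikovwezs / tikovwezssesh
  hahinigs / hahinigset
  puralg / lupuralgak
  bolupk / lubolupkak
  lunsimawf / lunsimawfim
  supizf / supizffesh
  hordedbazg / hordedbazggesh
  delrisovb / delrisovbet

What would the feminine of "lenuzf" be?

rumbuwf and supizf both end in -f yet inflect differently (rumbuwfim, supizffesh), so the final letter is not what conditions the rule; the second-to-last letter is.
"lenuzf" has second-to-last letter 'z'. The stems whose second-to-last letter is 'z' (tikovwezs → tikovwezssesh, supizf → supizffesh, hordedbazg → hordedbazggesh) double the final consonant and add -esh.
So lenuzf → lenuzffesh.

lenuzffesh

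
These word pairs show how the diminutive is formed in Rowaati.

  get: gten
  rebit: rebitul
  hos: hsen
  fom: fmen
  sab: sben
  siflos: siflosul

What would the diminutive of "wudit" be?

wuditul

rebit and get both end in -t yet inflect differently (rebitul, gten), so the final letter is not what conditions the rule; the number of vowels is.
"wudit" has 2 vowels. The stems with 2 vowels (siflos → siflosul, rebit → rebitul) add -ul.
The other pattern: stems with 1 vowel delete the last vowel and add -en.
So wudit → wuditul.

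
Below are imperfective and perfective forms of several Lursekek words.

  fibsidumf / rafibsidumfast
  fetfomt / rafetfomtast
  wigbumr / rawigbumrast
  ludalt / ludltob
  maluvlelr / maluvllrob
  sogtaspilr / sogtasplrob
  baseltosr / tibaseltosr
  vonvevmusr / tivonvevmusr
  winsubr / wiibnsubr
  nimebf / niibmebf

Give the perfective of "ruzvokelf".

ruzvoklfob

fetfomt and ludalt both end in -t yet inflect differently (rafetfomtast, ludltob), so the final letter is not what conditions the rule; the second-to-last letter is.
"ruzvokelf" has second-to-last letter 'l'. The stems whose second-to-last letter is 'l' (ludalt → ludltob, maluvlelr → maluvllrob, sogtaspilr → sogtasplrob) delete the last vowel and add -ob.
So ruzvokelf → ruzvoklfob.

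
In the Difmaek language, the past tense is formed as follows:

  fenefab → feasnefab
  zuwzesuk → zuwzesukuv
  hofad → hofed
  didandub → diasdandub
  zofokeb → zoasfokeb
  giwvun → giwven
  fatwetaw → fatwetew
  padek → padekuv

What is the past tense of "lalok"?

lalokuv

"lalok" ends in -k. The stems ending in -k (padek → padekuv, zuwzesuk → zuwzesukuv) add -uv.
So lalok → lalokuv.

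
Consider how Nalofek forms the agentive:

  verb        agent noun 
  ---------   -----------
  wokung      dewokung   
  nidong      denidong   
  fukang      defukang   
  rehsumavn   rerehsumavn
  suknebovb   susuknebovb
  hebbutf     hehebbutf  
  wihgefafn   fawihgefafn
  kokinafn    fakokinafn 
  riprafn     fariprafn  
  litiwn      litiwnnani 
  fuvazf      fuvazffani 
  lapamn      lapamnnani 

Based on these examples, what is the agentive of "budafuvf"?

bubudafuvf

"budafuvf" has second-to-last letter 'v'. The stems whose second-to-last letter is 'v' (rehsumavn → rerehsumavn, suknebovb → susuknebovb) repeat the first consonant+vowel as a prefix.
So budafuvf → bubudafuvf.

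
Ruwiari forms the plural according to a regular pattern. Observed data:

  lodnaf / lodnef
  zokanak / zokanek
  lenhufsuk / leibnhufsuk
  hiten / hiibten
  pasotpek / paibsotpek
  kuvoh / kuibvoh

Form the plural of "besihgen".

beibsihgen

zokanak and lenhufsuk both end in -k yet inflect differently (zokanek, leibnhufsuk), so the final letter is not what conditions the rule; the last vowel is.
"besihgen" has last vowel 'e'. The stems whose last vowel is 'e' (hiten → hiibten, pasotpek → paibsotpek) insert -ib- after the first vowel.
So besihgen → beibsihgen.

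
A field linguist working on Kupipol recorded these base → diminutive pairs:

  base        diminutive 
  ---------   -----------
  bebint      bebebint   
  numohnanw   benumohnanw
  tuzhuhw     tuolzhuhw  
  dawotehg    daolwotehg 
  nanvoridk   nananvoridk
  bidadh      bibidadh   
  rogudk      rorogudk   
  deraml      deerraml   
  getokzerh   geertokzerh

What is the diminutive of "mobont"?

numohnanw and tuzhuhw both end in -w yet inflect differently (benumohnanw, tuolzhuhw), so the final letter is not what conditions the rule; the second-to-last letter is.
"mobont" has second-to-last letter 'n'. The stems whose second-to-last letter is 'n' (bebint → bebebint, numohnanw → benumohnanw) add the prefix be-.
So mobont → bemobont.

bemobont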